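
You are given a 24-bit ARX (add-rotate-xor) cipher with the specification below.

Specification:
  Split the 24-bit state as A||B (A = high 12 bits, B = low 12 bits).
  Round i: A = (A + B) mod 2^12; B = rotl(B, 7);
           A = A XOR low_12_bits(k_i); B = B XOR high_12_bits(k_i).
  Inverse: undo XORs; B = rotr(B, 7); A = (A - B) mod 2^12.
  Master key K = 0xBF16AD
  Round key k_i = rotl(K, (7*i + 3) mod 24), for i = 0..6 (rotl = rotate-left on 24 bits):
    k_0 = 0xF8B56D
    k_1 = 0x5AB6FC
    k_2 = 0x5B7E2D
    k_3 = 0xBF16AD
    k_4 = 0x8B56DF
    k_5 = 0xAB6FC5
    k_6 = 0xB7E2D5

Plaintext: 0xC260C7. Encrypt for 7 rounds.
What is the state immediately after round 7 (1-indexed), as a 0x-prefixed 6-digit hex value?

0x57A353

s_0 = plaintext = 0xC260C7
s_1 = Round(s_0, k_0) = 0x980C0D
s_2 = Round(s_1, k_1) = 0x37134B
s_3 = Round(s_2, k_2) = 0x89102D
s_4 = Round(s_3, k_3) = 0xE13D70
s_5 = Round(s_4, k_4) = 0xD5C0DE
s_6 = Round(s_5, k_5) = 0x1FF5B0
s_7 = Round(s_6, k_6) = 0x57A353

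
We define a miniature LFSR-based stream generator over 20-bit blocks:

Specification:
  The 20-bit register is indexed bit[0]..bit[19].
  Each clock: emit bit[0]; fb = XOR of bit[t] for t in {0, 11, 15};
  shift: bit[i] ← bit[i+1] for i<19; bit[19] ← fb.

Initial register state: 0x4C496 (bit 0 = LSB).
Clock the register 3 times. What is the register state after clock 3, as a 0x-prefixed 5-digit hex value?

0xE9892

reg_0 = 0x4C496
clock 1: out=0, reg = 0xA624B
clock 2: out=1, reg = 0xD3125
clock 3: out=1, reg = 0xE9892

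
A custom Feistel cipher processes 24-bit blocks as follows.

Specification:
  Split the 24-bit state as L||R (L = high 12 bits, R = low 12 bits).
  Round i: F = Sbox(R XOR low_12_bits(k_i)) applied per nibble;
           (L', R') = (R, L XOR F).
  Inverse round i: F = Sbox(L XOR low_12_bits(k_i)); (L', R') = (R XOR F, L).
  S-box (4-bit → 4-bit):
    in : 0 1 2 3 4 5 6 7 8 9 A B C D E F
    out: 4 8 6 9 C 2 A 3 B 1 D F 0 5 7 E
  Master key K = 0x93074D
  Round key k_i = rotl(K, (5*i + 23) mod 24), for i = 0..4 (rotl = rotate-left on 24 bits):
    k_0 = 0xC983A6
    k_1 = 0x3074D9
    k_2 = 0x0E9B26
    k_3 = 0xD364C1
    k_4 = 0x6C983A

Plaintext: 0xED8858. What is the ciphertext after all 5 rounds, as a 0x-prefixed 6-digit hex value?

s_0 = plaintext = 0xED8858
s_1 = Round(s_0, k_0) = 0x85813F
s_2 = Round(s_1, k_1) = 0x13FA22
s_3 = Round(s_2, k_2) = 0xA22973
s_4 = Round(s_3, k_3) = 0x973FD4
s_5 = Round(s_4, k_4) = 0xFD4A04

0xFD4A04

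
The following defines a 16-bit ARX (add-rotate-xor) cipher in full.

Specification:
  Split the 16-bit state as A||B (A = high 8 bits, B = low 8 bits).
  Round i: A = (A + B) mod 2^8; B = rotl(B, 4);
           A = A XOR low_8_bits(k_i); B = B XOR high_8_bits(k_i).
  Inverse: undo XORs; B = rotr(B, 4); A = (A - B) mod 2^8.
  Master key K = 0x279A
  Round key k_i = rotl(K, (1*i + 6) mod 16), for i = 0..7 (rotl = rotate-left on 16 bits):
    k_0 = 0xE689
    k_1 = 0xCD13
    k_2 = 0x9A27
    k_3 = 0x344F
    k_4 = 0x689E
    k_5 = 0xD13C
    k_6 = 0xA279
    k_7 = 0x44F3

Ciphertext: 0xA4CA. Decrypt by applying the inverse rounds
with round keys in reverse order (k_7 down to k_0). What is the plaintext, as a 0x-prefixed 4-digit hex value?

s_0 = ciphertext = 0xA4CA
s_1 = InvRound(s_0, k_7) = 0x6FE8
s_2 = InvRound(s_1, k_6) = 0x72A4
s_3 = InvRound(s_2, k_5) = 0xF757
s_4 = InvRound(s_3, k_4) = 0x76F3
s_5 = InvRound(s_4, k_3) = 0xBD7C
s_6 = InvRound(s_5, k_2) = 0x2C6E
s_7 = InvRound(s_6, k_1) = 0x053A
s_8 = InvRound(s_7, k_0) = 0xBFCD

0xBFCD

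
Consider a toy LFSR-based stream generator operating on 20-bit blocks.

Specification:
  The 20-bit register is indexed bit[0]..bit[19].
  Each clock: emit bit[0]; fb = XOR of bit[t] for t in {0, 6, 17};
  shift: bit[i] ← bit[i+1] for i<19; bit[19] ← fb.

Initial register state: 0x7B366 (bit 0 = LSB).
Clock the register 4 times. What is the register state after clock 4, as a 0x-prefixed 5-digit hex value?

0x87B36

reg_0 = 0x7B366
clock 1: out=0, reg = 0x3D9B3
clock 2: out=1, reg = 0x1ECD9
clock 3: out=1, reg = 0x0F66C
clock 4: out=0, reg = 0x87B36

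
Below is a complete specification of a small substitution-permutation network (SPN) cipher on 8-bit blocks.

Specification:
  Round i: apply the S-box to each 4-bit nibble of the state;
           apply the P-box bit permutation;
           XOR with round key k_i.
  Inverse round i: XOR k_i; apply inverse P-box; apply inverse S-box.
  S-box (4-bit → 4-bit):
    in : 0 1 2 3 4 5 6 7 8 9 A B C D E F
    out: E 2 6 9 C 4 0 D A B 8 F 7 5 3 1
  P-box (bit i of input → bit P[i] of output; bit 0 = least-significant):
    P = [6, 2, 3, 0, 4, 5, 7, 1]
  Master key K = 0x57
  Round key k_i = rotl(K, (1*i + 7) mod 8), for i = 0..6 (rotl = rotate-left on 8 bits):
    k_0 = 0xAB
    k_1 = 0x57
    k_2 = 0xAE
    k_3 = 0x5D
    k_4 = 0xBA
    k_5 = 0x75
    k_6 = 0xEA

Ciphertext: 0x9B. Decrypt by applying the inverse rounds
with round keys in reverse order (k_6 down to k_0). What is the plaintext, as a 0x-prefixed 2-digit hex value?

0x1A

s_0 = ciphertext = 0x9B
s_1 = InvRound(s_0, k_6) = 0xE3
s_2 = InvRound(s_1, k_5) = 0x71
s_3 = InvRound(s_2, k_4) = 0x47
s_4 = InvRound(s_3, k_3) = 0x35
s_5 = InvRound(s_4, k_2) = 0x74
s_6 = InvRound(s_5, k_1) = 0x8A
s_7 = InvRound(s_6, k_0) = 0x1A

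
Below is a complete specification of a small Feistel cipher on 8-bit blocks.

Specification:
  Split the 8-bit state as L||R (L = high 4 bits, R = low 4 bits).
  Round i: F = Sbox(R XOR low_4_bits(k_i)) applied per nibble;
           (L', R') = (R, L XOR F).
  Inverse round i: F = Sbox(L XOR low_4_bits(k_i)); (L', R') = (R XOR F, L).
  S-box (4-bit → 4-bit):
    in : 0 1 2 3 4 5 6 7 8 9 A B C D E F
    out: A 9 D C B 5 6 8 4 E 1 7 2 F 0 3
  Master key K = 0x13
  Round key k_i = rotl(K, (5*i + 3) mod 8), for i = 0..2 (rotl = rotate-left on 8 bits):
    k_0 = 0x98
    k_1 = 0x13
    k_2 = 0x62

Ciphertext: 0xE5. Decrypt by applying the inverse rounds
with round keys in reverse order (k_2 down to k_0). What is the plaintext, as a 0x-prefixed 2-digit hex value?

0x85

s_0 = ciphertext = 0xE5
s_1 = InvRound(s_0, k_2) = 0x7E
s_2 = InvRound(s_1, k_1) = 0x57
s_3 = InvRound(s_2, k_0) = 0x85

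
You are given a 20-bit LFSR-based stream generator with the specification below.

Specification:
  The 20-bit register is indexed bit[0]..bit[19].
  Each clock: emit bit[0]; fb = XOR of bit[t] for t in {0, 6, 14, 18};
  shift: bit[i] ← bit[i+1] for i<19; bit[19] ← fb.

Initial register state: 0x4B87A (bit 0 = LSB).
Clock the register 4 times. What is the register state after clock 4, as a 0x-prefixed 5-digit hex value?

reg_0 = 0x4B87A
clock 1: out=0, reg = 0x25C3D
clock 2: out=1, reg = 0x12E1E
clock 3: out=0, reg = 0x0970F
clock 4: out=1, reg = 0x84B87

0x84B87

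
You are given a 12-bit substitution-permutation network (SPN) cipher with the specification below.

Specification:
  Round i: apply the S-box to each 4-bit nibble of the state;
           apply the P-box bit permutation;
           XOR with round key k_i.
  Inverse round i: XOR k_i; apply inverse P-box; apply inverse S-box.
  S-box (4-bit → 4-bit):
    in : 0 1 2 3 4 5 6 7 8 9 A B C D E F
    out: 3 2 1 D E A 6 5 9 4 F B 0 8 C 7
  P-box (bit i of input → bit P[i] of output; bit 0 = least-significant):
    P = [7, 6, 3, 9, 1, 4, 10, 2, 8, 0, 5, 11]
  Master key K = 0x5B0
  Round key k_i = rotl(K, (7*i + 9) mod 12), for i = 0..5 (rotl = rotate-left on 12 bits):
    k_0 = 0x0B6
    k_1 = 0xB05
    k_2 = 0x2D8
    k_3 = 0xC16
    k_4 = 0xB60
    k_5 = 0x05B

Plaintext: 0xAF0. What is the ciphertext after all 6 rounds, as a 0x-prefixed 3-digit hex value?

0x821

s_0 = plaintext = 0xAF0
s_1 = Round(s_0, k_0) = 0xD45
s_2 = Round(s_1, k_1) = 0x551
s_3 = Round(s_2, k_2) = 0xA8D
s_4 = Round(s_3, k_3) = 0x731
s_5 = Round(s_4, k_4) = 0xE06
s_6 = Round(s_5, k_5) = 0x821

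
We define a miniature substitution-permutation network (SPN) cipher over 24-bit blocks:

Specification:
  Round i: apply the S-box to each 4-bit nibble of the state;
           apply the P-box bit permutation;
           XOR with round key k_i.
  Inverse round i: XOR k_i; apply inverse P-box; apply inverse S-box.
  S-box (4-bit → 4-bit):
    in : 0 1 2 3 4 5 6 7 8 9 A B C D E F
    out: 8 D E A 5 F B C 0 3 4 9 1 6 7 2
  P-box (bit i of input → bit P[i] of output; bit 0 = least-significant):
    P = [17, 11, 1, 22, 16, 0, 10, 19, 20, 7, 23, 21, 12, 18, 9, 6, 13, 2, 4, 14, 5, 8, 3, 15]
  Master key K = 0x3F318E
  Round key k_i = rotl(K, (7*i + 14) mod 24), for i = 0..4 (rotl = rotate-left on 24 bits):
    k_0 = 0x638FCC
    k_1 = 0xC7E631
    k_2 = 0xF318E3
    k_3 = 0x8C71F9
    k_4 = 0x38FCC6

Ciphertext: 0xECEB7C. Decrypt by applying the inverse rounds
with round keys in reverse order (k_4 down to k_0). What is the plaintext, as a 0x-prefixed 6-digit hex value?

0xD67440

s_0 = ciphertext = 0xECEB7C
s_1 = InvRound(s_0, k_4) = 0xEAEEA7
s_2 = InvRound(s_1, k_3) = 0x2D50A5
s_3 = InvRound(s_2, k_2) = 0x833405
s_4 = InvRound(s_3, k_1) = 0xB2E880
s_5 = InvRound(s_4, k_0) = 0xD67440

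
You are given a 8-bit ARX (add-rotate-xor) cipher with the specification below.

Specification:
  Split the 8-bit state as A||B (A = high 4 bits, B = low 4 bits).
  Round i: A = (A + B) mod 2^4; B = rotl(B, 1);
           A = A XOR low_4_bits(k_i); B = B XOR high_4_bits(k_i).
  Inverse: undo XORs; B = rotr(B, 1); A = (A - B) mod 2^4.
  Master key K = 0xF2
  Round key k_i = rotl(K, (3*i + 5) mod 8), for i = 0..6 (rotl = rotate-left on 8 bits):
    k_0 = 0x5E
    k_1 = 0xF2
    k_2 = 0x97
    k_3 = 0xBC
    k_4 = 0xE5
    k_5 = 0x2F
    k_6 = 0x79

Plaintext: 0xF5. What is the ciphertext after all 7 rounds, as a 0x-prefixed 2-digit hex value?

0x0C

s_0 = plaintext = 0xF5
s_1 = Round(s_0, k_0) = 0xAF
s_2 = Round(s_1, k_1) = 0xB0
s_3 = Round(s_2, k_2) = 0xC9
s_4 = Round(s_3, k_3) = 0x98
s_5 = Round(s_4, k_4) = 0x4F
s_6 = Round(s_5, k_5) = 0xCD
s_7 = Round(s_6, k_6) = 0x0C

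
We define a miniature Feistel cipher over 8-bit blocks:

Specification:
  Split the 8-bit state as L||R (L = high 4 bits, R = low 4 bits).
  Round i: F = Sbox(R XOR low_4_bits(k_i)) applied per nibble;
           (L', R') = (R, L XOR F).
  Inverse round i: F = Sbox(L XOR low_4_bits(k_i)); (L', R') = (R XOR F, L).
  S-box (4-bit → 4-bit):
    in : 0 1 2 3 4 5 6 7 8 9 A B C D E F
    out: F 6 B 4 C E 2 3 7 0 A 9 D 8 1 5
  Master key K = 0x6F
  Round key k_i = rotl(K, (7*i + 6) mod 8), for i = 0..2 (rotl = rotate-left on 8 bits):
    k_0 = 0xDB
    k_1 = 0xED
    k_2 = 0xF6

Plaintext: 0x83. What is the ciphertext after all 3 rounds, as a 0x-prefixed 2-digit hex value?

0x8E

s_0 = plaintext = 0x83
s_1 = Round(s_0, k_0) = 0x3F
s_2 = Round(s_1, k_1) = 0xF8
s_3 = Round(s_2, k_2) = 0x8E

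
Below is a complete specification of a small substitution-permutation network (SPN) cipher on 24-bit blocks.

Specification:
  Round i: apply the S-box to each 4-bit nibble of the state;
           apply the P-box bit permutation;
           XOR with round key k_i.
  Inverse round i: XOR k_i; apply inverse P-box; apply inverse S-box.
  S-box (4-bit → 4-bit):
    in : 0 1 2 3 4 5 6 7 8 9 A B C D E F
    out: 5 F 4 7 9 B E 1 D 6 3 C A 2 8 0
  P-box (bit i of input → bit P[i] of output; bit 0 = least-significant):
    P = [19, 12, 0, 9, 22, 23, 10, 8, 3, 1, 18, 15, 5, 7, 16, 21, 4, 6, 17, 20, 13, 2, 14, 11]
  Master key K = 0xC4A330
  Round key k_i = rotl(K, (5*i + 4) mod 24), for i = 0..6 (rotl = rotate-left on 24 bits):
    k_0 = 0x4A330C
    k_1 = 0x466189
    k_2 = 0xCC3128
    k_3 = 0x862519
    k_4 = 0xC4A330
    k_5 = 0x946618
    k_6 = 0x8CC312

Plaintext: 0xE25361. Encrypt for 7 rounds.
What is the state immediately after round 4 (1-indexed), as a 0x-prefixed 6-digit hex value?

s_0 = plaintext = 0xE25361
s_1 = Round(s_0, k_0) = 0xE42CA7
s_2 = Round(s_1, k_1) = 0x9FE99B
s_3 = Round(s_2, k_2) = 0x68772F
s_4 = Round(s_3, k_3) = 0x946925
s_5 = Round(s_4, k_4) = 0xF9F5A6
s_6 = Round(s_5, k_5) = 0x56F453
s_7 = Round(s_6, k_6) = 0x567A5F

0x946925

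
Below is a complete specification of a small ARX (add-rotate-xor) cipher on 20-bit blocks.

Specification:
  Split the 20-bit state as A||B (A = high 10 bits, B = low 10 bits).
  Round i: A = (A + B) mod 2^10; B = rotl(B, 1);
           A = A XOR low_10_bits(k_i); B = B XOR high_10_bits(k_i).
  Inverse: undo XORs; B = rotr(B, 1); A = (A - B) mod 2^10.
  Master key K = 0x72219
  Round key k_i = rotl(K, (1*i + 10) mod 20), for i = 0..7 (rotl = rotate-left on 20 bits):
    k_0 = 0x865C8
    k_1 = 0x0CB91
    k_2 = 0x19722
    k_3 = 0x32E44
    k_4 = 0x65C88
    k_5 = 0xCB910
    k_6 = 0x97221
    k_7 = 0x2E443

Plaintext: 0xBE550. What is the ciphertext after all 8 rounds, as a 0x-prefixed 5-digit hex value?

s_0 = plaintext = 0xBE550
s_1 = Round(s_0, k_0) = 0x604B9
s_2 = Round(s_1, k_1) = 0x6AD40
s_3 = Round(s_2, k_2) = 0x726E5
s_4 = Round(s_3, k_3) = 0xBA900
s_5 = Round(s_4, k_4) = 0xD8B97
s_6 = Round(s_5, k_5) = 0xFA401
s_7 = Round(s_6, k_6) = 0x72E5E
s_8 = Round(s_7, k_7) = 0x1A804

0x1A804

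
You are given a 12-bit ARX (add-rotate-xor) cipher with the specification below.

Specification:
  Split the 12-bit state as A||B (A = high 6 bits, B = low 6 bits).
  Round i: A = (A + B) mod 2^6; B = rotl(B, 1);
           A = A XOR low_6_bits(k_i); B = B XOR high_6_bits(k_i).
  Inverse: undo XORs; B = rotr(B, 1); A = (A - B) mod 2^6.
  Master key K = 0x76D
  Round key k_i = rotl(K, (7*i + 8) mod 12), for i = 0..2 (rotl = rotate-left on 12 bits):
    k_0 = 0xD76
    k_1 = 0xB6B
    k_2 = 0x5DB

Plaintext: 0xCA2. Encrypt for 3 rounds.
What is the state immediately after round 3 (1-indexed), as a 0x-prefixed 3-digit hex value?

0x78F

s_0 = plaintext = 0xCA2
s_1 = Round(s_0, k_0) = 0x8B0
s_2 = Round(s_1, k_1) = 0xE4C
s_3 = Round(s_2, k_2) = 0x78F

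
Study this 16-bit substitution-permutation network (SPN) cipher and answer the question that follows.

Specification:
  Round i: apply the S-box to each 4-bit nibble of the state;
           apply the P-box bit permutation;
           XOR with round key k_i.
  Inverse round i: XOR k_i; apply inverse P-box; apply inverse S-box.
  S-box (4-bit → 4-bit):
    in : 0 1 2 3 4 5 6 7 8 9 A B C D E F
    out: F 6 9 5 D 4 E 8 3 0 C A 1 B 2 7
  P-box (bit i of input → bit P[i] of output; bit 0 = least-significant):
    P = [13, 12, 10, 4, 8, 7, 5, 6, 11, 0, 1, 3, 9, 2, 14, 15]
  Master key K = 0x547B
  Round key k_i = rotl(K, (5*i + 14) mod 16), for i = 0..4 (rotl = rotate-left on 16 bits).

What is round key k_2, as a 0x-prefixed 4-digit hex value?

K = 0x547B
k_0 = rotl(K, (5*0+14) mod 16) = rotl(K, 14) = 0xD51E
k_1 = rotl(K, (5*1+14) mod 16) = rotl(K, 3) = 0xA3DA
k_2 = rotl(K, (5*2+14) mod 16) = rotl(K, 8) = 0x7B54

0x7B54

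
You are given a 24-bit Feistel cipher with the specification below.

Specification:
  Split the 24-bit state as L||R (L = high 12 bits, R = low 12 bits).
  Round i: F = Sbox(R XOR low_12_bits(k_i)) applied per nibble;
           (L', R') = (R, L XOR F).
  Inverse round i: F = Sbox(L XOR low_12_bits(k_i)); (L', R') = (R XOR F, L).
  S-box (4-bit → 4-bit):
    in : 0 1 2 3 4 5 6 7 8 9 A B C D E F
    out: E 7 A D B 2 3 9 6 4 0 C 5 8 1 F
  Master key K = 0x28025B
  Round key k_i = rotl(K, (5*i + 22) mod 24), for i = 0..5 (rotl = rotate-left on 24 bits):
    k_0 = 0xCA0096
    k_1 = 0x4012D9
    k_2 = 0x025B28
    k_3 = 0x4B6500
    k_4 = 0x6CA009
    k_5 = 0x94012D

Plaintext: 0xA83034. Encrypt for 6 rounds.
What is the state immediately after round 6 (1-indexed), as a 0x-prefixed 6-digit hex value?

0x282738

s_0 = plaintext = 0xA83034
s_1 = Round(s_0, k_0) = 0x034489
s_2 = Round(s_1, k_1) = 0x48931A
s_3 = Round(s_2, k_2) = 0x31A253
s_4 = Round(s_3, k_3) = 0x253A37
s_5 = Round(s_4, k_4) = 0xA37282
s_6 = Round(s_5, k_5) = 0x282738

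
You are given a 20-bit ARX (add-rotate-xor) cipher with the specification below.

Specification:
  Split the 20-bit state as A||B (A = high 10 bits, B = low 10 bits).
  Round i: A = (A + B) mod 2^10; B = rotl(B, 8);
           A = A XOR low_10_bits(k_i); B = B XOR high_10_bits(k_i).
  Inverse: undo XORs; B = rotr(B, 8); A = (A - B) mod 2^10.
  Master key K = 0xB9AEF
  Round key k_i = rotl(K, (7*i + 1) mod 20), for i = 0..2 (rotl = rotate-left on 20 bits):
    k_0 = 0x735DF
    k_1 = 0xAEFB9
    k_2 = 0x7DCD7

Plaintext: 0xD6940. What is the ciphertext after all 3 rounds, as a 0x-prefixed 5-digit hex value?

s_0 = plaintext = 0xD6940
s_1 = Round(s_0, k_0) = 0x5159D
s_2 = Round(s_1, k_1) = 0x56FDC
s_3 = Round(s_2, k_2) = 0x78100

0x78100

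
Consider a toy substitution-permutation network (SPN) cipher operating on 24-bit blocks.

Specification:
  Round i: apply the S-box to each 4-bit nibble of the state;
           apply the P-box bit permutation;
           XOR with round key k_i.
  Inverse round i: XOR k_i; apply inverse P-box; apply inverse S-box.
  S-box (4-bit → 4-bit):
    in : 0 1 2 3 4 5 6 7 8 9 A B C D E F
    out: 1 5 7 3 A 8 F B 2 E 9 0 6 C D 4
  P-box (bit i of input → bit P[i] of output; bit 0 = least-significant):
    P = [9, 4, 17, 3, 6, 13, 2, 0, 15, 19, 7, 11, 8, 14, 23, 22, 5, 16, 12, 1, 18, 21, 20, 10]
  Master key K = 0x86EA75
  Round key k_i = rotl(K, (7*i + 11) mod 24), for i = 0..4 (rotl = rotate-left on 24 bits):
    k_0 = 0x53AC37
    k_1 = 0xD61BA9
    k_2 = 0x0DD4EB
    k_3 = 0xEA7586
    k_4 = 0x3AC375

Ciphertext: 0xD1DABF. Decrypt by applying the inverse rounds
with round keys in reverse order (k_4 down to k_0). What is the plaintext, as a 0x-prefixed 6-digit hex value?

0x6AC05C

s_0 = ciphertext = 0xD1DABF
s_1 = InvRound(s_0, k_4) = 0x89E90D
s_2 = InvRound(s_1, k_3) = 0x495E5D
s_3 = InvRound(s_2, k_2) = 0x0A5EF3
s_4 = InvRound(s_3, k_1) = 0xE56804
s_5 = InvRound(s_4, k_0) = 0x6AC05C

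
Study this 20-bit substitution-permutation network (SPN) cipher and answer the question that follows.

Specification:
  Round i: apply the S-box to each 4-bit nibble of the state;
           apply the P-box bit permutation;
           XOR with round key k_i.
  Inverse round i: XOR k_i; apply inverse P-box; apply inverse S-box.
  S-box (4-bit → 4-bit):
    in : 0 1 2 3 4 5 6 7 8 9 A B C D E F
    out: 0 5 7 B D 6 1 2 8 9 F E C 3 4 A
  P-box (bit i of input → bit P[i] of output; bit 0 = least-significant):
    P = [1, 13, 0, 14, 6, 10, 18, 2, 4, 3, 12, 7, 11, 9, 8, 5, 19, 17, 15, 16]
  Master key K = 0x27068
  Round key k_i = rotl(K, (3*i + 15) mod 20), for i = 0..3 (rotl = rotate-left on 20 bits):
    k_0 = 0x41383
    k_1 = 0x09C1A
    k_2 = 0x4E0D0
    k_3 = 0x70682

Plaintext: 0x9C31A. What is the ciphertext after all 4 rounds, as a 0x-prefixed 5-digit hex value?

s_0 = plaintext = 0x9C31A
s_1 = Round(s_0, k_0) = 0x97278
s_2 = Round(s_1, k_1) = 0x9CA02
s_3 = Round(s_2, k_2) = 0xDD16B
s_4 = Round(s_3, k_3) = 0xD7CD3

0xD7CD3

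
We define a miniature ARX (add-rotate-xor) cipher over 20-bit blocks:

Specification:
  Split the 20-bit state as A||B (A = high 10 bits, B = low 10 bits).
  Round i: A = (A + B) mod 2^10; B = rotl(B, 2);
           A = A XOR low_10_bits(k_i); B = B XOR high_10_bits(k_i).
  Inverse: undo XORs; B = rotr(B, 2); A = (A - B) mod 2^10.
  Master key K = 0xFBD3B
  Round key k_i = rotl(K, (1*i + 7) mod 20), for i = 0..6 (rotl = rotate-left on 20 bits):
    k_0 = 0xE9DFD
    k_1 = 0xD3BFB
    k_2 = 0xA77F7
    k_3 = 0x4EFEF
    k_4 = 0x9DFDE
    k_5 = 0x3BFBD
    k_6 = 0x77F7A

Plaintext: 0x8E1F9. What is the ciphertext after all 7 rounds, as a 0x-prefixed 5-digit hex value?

s_0 = plaintext = 0x8E1F9
s_1 = Round(s_0, k_0) = 0x73042
s_2 = Round(s_1, k_1) = 0x7D646
s_3 = Round(s_2, k_2) = 0xF3387
s_4 = Round(s_3, k_3) = 0x2F324
s_5 = Round(s_4, k_4) = 0x0FAE4
s_6 = Round(s_5, k_5) = 0x27F7D
s_7 = Round(s_6, k_6) = 0xD9828

0xD9828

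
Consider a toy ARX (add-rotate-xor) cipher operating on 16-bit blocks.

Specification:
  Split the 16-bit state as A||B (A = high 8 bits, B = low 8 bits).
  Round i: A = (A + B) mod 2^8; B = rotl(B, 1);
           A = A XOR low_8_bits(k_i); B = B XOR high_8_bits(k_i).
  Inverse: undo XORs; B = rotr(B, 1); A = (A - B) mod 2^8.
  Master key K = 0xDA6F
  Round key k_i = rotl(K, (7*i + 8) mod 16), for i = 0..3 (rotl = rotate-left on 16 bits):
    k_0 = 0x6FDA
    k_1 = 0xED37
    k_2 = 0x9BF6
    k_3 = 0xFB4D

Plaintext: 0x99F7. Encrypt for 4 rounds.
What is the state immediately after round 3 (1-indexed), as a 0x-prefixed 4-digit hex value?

s_0 = plaintext = 0x99F7
s_1 = Round(s_0, k_0) = 0x4A80
s_2 = Round(s_1, k_1) = 0xFDEC
s_3 = Round(s_2, k_2) = 0x1F42
s_4 = Round(s_3, k_3) = 0x2C7F

0x1F42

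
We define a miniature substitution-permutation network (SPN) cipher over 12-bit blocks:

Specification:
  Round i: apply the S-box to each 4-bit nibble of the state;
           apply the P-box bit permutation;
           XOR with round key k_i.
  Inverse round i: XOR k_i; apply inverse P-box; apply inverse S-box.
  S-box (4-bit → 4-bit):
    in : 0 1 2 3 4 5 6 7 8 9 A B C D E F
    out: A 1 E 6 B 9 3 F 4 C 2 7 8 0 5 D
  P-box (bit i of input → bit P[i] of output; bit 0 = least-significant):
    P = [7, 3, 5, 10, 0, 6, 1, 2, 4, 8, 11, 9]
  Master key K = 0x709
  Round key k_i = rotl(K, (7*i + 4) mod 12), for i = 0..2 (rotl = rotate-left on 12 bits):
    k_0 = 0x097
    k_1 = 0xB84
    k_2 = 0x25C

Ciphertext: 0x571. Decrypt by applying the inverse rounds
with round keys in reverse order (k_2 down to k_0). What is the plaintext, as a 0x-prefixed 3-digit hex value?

s_0 = ciphertext = 0x571
s_1 = InvRound(s_0, k_2) = 0x052
s_2 = InvRound(s_1, k_1) = 0x721
s_3 = InvRound(s_2, k_0) = 0x49F

0x49F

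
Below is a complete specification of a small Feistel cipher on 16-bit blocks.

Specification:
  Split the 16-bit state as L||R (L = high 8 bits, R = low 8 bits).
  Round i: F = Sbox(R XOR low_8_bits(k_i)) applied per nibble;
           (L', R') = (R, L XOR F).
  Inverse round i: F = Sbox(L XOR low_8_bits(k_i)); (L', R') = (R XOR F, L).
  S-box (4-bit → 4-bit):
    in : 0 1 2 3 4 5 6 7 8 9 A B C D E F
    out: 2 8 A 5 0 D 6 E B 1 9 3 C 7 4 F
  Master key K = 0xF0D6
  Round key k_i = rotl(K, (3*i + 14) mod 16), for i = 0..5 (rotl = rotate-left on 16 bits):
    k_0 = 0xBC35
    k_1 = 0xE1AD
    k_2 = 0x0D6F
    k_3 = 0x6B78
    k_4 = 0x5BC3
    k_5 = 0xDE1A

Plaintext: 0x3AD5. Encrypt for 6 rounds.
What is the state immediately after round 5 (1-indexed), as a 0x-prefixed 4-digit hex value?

s_0 = plaintext = 0x3AD5
s_1 = Round(s_0, k_0) = 0xD578
s_2 = Round(s_1, k_1) = 0x78A8
s_3 = Round(s_2, k_2) = 0xA8B6
s_4 = Round(s_3, k_3) = 0xB66C
s_5 = Round(s_4, k_4) = 0x6C29
s_6 = Round(s_5, k_5) = 0x2939

0x6C29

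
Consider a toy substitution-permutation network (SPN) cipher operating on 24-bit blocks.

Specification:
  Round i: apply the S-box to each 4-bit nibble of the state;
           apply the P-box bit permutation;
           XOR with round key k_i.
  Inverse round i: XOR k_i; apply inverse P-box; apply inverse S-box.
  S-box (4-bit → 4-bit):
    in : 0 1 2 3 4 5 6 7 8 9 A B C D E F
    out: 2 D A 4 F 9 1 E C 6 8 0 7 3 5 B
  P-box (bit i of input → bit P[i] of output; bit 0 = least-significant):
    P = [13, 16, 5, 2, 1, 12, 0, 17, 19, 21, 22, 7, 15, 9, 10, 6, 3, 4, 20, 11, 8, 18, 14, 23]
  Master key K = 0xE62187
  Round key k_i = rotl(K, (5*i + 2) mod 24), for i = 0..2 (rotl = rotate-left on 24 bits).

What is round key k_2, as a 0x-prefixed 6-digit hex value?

0x187E62

K = 0xE62187
k_0 = rotl(K, (5*0+2) mod 24) = rotl(K, 2) = 0x98861F
k_1 = rotl(K, (5*1+2) mod 24) = rotl(K, 7) = 0x10C3F3
k_2 = rotl(K, (5*2+2) mod 24) = rotl(K, 12) = 0x187E62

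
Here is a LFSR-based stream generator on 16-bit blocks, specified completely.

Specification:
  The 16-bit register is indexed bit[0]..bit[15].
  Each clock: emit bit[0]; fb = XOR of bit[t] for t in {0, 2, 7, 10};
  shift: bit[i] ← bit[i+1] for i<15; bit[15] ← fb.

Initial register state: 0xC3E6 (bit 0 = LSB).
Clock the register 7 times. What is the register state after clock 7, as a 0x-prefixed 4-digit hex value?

reg_0 = 0xC3E6
clock 1: out=0, reg = 0x61F3
clock 2: out=1, reg = 0x30F9
clock 3: out=1, reg = 0x187C
clock 4: out=0, reg = 0x8C3E
clock 5: out=0, reg = 0x461F
clock 6: out=1, reg = 0xA30F
clock 7: out=1, reg = 0x5187

0x5187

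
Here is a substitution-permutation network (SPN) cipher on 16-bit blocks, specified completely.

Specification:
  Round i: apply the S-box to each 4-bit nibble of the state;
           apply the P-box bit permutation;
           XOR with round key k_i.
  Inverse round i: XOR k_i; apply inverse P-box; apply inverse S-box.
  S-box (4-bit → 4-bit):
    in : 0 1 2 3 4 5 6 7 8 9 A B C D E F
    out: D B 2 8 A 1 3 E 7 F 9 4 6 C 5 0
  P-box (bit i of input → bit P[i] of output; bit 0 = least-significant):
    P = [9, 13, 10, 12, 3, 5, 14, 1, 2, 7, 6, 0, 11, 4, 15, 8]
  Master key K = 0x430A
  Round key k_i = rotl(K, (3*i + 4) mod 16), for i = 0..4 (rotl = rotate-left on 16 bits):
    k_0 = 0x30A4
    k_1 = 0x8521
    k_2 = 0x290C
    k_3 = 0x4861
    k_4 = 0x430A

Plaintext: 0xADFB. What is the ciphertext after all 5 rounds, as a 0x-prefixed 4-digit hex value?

s_0 = plaintext = 0xADFB
s_1 = Round(s_0, k_0) = 0x3DE5
s_2 = Round(s_1, k_1) = 0xC668
s_3 = Round(s_2, k_2) = 0x8FB0
s_4 = Round(s_3, k_3) = 0x9671
s_5 = Round(s_4, k_4) = 0xB8BC

0xB8BC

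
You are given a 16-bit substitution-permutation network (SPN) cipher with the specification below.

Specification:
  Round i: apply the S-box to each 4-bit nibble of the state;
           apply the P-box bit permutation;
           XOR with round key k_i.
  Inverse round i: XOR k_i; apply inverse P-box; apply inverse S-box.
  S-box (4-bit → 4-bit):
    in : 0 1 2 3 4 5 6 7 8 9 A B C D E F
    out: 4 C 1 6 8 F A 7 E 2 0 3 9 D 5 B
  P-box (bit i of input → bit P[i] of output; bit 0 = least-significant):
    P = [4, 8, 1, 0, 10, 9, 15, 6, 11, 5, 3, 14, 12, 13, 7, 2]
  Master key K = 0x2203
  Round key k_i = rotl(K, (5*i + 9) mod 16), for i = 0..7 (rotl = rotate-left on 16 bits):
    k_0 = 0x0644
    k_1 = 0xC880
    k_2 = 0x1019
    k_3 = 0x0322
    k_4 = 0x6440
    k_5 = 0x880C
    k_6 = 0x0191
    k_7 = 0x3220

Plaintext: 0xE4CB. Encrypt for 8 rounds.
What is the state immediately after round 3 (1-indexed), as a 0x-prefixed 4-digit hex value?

s_0 = plaintext = 0xE4CB
s_1 = Round(s_0, k_0) = 0x5394
s_2 = Round(s_1, k_1) = 0xFA2D
s_3 = Round(s_2, k_2) = 0x240E
s_4 = Round(s_3, k_3) = 0xD330
s_5 = Round(s_4, k_4) = 0xF6EE
s_6 = Round(s_5, k_5) = 0x7C3A
s_7 = Round(s_6, k_6) = 0xFB11
s_8 = Round(s_7, k_7) = 0x8A47

0x240E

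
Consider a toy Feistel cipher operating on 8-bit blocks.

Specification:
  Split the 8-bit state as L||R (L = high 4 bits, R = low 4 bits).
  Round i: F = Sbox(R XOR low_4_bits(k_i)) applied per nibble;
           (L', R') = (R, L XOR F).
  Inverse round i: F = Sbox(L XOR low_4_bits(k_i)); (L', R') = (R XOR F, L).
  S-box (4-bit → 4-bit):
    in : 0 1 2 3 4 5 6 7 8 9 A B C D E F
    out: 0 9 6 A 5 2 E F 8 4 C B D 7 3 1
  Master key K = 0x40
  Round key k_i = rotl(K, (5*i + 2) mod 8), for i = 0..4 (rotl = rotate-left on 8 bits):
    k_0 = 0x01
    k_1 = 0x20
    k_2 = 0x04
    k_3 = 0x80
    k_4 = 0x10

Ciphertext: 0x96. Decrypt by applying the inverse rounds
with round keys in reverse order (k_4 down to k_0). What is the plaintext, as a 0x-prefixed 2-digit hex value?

s_0 = ciphertext = 0x96
s_1 = InvRound(s_0, k_4) = 0x29
s_2 = InvRound(s_1, k_3) = 0xF2
s_3 = InvRound(s_2, k_2) = 0x9F
s_4 = InvRound(s_3, k_1) = 0xB9
s_5 = InvRound(s_4, k_0) = 0x5B

0x5B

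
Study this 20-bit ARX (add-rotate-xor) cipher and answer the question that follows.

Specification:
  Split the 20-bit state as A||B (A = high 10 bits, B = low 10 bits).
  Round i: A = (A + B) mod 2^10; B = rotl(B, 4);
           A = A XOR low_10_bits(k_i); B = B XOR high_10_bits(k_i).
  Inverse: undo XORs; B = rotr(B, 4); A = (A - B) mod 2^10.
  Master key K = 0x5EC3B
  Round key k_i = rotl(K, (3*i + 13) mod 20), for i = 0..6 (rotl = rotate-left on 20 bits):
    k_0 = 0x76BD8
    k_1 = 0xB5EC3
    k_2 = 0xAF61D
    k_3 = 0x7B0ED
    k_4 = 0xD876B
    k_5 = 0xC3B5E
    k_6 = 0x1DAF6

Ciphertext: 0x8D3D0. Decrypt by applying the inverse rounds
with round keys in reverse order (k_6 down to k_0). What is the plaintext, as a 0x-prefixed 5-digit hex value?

0xAA4E1

s_0 = ciphertext = 0x8D3D0
s_1 = InvRound(s_0, k_6) = 0xC21BA
s_2 = InvRound(s_1, k_5) = 0xCAD2B
s_3 = InvRound(s_2, k_4) = 0x672A4
s_4 = InvRound(s_3, k_3) = 0xCF634
s_5 = InvRound(s_4, k_2) = 0xB6248
s_6 = InvRound(s_5, k_1) = 0x14BC9
s_7 = InvRound(s_6, k_0) = 0xAA4E1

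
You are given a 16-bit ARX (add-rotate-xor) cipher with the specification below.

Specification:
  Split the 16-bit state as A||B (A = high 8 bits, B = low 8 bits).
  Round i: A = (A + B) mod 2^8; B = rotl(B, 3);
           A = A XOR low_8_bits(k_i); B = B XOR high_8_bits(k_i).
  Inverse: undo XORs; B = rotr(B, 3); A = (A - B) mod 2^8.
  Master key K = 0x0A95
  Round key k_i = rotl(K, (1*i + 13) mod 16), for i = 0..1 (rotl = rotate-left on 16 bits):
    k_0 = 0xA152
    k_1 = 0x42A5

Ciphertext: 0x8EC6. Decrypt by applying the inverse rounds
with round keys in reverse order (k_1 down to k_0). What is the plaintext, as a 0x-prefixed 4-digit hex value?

s_0 = ciphertext = 0x8EC6
s_1 = InvRound(s_0, k_1) = 0x9B90
s_2 = InvRound(s_1, k_0) = 0xA326

0xA326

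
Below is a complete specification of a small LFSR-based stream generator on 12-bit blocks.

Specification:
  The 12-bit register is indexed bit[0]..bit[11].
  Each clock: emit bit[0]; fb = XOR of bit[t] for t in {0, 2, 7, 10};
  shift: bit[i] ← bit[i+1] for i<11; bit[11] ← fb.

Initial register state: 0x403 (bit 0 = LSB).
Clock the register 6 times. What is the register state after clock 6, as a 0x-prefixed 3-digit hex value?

reg_0 = 0x403
clock 1: out=1, reg = 0x201
clock 2: out=1, reg = 0x900
clock 3: out=0, reg = 0x480
clock 4: out=0, reg = 0x240
clock 5: out=0, reg = 0x120
clock 6: out=0, reg = 0x090

0x090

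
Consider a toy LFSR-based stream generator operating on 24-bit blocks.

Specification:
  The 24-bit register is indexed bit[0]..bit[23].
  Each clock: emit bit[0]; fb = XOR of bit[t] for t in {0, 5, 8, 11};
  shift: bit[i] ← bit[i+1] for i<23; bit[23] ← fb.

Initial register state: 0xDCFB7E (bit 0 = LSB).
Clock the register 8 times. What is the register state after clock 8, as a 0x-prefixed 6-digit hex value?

reg_0 = 0xDCFB7E
clock 1: out=0, reg = 0xEE7DBF
clock 2: out=1, reg = 0x773EDF
clock 3: out=1, reg = 0x3B9F6F
clock 4: out=1, reg = 0x1DCFB7
clock 5: out=1, reg = 0x0EE7DB
clock 6: out=1, reg = 0x0773ED
clock 7: out=1, reg = 0x83B9F6
clock 8: out=0, reg = 0xC1DCFB

0xC1DCFB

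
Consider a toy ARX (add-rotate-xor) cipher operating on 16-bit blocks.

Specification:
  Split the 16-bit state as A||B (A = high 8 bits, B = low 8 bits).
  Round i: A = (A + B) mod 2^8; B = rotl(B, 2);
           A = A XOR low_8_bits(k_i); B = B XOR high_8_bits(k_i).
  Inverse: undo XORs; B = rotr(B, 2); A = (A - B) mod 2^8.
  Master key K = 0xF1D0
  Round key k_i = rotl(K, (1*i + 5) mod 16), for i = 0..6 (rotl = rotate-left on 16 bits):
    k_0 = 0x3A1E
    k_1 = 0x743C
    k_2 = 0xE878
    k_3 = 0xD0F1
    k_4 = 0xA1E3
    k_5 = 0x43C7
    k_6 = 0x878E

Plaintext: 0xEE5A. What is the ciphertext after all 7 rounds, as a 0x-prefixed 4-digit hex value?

s_0 = plaintext = 0xEE5A
s_1 = Round(s_0, k_0) = 0x5653
s_2 = Round(s_1, k_1) = 0x9539
s_3 = Round(s_2, k_2) = 0xB60C
s_4 = Round(s_3, k_3) = 0x33E0
s_5 = Round(s_4, k_4) = 0xF022
s_6 = Round(s_5, k_5) = 0xD5CB
s_7 = Round(s_6, k_6) = 0x2EA8

0x2EA8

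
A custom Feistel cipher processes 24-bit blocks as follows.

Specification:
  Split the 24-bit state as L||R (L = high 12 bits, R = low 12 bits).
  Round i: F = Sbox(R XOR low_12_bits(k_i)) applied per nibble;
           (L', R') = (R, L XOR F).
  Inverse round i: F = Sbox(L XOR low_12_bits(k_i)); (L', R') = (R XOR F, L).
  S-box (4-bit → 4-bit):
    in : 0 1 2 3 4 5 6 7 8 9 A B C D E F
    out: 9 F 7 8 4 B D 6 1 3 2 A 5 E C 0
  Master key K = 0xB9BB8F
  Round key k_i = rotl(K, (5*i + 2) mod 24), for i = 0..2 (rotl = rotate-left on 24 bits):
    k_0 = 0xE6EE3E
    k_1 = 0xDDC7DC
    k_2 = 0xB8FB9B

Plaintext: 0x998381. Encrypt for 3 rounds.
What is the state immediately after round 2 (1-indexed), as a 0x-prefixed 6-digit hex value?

s_0 = plaintext = 0x998381
s_1 = Round(s_0, k_0) = 0x381738
s_2 = Round(s_1, k_1) = 0x738A45
s_3 = Round(s_2, k_2) = 0xA458D4

0x738A45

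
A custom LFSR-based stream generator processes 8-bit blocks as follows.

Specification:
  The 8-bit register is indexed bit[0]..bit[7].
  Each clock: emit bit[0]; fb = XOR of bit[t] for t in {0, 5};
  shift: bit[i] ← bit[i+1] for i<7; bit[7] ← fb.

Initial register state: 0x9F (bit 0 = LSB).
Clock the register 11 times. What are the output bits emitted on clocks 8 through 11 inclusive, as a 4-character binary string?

1110

reg_0 = 0x9F
clock 1: out=1, reg = 0xCF
clock 2: out=1, reg = 0xE7
clock 3: out=1, reg = 0x73
clock 4: out=1, reg = 0x39
clock 5: out=1, reg = 0x1C
clock 6: out=0, reg = 0x0E
clock 7: out=0, reg = 0x07
clock 8: out=1, reg = 0x83
clock 9: out=1, reg = 0xC1
clock 10: out=1, reg = 0xE0
clock 11: out=0, reg = 0xF0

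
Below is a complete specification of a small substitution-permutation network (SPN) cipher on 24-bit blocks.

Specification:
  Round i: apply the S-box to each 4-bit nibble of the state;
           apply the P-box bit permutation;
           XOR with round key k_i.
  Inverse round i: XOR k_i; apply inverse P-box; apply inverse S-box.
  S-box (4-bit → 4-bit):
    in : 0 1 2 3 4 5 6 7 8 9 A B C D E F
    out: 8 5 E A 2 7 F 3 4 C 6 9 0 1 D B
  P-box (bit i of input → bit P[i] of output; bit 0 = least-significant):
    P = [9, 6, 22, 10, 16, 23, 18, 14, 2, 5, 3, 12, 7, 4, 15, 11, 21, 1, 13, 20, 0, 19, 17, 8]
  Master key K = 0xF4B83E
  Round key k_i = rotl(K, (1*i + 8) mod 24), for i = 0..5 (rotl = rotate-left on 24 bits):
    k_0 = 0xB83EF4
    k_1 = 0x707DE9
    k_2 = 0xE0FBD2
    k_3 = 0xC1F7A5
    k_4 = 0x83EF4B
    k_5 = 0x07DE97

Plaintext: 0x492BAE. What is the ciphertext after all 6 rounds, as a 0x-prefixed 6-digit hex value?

0x4035AA

s_0 = plaintext = 0x492BAE
s_1 = Round(s_0, k_0) = 0x6480E0
s_2 = Round(s_1, k_1) = 0x7FA8EA
s_3 = Round(s_2, k_2) = 0x9D3B89
s_4 = Round(s_3, k_3) = 0xA7EAB1
s_5 = Round(s_4, k_4) = 0xE825E1
s_6 = Round(s_5, k_5) = 0x4035AA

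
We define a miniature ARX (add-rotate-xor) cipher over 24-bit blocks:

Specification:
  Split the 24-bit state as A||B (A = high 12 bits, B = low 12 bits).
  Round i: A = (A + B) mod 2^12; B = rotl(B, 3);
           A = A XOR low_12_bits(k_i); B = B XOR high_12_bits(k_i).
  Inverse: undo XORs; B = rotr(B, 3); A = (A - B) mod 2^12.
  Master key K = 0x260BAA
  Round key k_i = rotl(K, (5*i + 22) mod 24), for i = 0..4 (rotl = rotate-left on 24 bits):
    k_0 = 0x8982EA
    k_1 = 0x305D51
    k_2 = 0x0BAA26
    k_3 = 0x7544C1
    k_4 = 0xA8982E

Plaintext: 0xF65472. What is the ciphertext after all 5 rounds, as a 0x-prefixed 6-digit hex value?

0x349FC2

s_0 = plaintext = 0xF65472
s_1 = Round(s_0, k_0) = 0x13DB0A
s_2 = Round(s_1, k_1) = 0x116B50
s_3 = Round(s_2, k_2) = 0x640A3F
s_4 = Round(s_3, k_3) = 0x4BE6A9
s_5 = Round(s_4, k_4) = 0x349FC2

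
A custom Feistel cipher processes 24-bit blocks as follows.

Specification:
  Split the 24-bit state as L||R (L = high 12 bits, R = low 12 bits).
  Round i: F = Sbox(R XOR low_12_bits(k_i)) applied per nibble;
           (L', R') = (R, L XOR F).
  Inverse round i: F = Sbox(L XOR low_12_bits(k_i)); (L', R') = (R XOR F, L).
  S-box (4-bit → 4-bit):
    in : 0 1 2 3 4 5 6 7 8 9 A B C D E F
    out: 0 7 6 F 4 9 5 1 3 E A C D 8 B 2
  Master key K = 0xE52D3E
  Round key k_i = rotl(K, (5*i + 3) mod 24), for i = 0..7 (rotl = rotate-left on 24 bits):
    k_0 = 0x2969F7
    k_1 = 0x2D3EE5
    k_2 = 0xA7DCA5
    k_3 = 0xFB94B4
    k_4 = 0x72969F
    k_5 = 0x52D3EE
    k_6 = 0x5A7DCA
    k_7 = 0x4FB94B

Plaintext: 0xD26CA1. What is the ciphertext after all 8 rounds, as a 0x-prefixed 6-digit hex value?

s_0 = plaintext = 0xD26CA1
s_1 = Round(s_0, k_0) = 0xCA14B3
s_2 = Round(s_1, k_1) = 0x4B3634
s_3 = Round(s_2, k_2) = 0x634E54
s_4 = Round(s_3, k_3) = 0xE54C84
s_5 = Round(s_4, k_4) = 0xC84428
s_6 = Round(s_5, k_5) = 0x428D51
s_7 = Round(s_6, k_6) = 0xD514C4
s_8 = Round(s_7, k_7) = 0x4C4563

0x4C4563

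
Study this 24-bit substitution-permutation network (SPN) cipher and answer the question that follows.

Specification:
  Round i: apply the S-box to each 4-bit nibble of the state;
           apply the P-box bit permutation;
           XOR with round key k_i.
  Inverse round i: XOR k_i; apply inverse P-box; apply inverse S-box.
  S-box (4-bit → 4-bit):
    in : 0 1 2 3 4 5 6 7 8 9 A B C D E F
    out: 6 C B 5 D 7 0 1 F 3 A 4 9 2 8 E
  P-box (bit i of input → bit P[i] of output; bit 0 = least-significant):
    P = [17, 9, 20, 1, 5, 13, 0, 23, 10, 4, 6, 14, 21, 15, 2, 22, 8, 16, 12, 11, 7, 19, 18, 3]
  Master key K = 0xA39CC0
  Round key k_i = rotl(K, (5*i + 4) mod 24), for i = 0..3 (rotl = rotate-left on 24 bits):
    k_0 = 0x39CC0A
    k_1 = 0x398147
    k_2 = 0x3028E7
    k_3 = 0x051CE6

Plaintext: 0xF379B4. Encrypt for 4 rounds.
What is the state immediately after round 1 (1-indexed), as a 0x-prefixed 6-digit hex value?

0x07D911

s_0 = plaintext = 0xF379B4
s_1 = Round(s_0, k_0) = 0x07D911
s_2 = Round(s_1, k_1) = 0xA50454
s_3 = Round(s_2, k_2) = 0x2BDD88
s_4 = Round(s_3, k_3) = 0x9FAE5D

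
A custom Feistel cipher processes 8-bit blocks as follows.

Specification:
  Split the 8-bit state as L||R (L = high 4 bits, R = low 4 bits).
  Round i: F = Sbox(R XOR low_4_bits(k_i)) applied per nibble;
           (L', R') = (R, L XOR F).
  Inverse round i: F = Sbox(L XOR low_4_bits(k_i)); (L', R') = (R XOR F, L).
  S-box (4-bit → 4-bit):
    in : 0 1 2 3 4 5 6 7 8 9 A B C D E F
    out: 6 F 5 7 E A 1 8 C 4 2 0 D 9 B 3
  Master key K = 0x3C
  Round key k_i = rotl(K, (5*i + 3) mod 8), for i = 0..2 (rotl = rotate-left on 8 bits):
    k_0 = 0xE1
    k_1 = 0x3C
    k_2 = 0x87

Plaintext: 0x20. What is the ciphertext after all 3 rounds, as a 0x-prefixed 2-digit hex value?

s_0 = plaintext = 0x20
s_1 = Round(s_0, k_0) = 0x0D
s_2 = Round(s_1, k_1) = 0xDF
s_3 = Round(s_2, k_2) = 0xF1

0xF1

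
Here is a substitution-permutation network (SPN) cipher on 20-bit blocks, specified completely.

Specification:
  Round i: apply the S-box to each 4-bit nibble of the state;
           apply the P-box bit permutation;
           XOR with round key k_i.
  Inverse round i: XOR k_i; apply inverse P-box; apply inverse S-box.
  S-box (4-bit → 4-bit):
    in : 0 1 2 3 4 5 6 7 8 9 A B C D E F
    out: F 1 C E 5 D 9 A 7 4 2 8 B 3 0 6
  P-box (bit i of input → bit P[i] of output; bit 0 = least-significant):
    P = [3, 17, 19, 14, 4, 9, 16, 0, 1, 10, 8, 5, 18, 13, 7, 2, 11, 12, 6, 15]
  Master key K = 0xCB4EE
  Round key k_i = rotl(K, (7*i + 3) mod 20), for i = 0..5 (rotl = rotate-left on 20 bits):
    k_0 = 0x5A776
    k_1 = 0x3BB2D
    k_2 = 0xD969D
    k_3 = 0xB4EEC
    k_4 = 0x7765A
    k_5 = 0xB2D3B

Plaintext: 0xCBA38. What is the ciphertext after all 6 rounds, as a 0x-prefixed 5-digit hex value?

0x3005C

s_0 = plaintext = 0xCBA38
s_1 = Round(s_0, k_0) = 0xE397B
s_2 = Round(s_1, k_1) = 0x3D8A8
s_3 = Round(s_2, k_2) = 0x321D7
s_4 = Round(s_3, k_3) = 0x99C3A
s_5 = Round(s_4, k_4) = 0x470B9
s_6 = Round(s_5, k_5) = 0x3005C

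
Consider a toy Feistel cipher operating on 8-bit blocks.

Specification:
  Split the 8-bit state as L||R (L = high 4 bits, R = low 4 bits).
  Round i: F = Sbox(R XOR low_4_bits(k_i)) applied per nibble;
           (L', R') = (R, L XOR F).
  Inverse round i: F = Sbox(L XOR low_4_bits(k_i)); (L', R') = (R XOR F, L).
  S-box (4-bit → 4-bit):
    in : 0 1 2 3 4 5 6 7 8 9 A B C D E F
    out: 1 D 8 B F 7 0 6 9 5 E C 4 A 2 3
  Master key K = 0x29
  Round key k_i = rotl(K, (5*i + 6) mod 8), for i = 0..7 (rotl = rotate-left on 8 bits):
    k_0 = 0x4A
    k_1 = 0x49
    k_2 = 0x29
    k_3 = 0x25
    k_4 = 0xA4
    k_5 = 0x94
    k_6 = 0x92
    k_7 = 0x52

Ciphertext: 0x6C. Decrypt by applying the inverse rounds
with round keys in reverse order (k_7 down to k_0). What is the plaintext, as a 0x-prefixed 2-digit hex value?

0x85

s_0 = ciphertext = 0x6C
s_1 = InvRound(s_0, k_7) = 0x36
s_2 = InvRound(s_1, k_6) = 0xB3
s_3 = InvRound(s_2, k_5) = 0x0B
s_4 = InvRound(s_3, k_4) = 0x40
s_5 = InvRound(s_4, k_3) = 0xD4
s_6 = InvRound(s_5, k_2) = 0xBD
s_7 = InvRound(s_6, k_1) = 0x5B
s_8 = InvRound(s_7, k_0) = 0x85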